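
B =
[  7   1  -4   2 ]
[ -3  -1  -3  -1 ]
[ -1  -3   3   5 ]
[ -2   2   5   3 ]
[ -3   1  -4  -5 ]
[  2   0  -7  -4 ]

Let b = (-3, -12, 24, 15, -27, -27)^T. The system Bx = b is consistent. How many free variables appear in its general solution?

Row reduce the augmented matrix [B | b].
R2 ← R2 + (3/7)·R1: [0, -4/7, -33/7, -1/7, -93/7]
R3 ← R3 + (1/7)·R1: [0, -20/7, 17/7, 37/7, 165/7]
R4 ← R4 + (2/7)·R1: [0, 16/7, 27/7, 25/7, 99/7]
R5 ← R5 + (3/7)·R1: [0, 10/7, -40/7, -29/7, -198/7]
R6 ← R6 − (2/7)·R1: [0, -2/7, -41/7, -32/7, -183/7]
R3 ← R3 − (5)·R2: [0, 0, 26, 6, 90]
R4 ← R4 + (4)·R2: [0, 0, -15, 3, -39]
R5 ← R5 + (5/2)·R2: [0, 0, -35/2, -9/2, -123/2]
R6 ← R6 − (1/2)·R2: [0, 0, -7/2, -9/2, -39/2]
R4 ← R4 + (15/26)·R3: [0, 0, 0, 84/13, 168/13]
R5 ← R5 + (35/52)·R3: [0, 0, 0, -6/13, -12/13]
R6 ← R6 + (7/52)·R3: [0, 0, 0, -48/13, -96/13]
R5 ← R5 + (1/14)·R4: [0, 0, 0, 0, 0]
R6 ← R6 + (4/7)·R4: [0, 0, 0, 0, 0]
The echelon form has 4 nonzero rows, and every pivot lies in the first 4 columns, so rank(B) = rank([B|b]) = 4.
The system is consistent.
Free variables = (unknowns) − (rank) = 4 − 4 = 0.

0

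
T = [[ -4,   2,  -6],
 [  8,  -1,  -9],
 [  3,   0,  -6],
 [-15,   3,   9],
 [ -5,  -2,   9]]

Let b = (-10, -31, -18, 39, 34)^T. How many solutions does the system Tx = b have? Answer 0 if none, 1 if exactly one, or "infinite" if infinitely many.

Row reduce the augmented matrix [T | b].
R2 ← R2 + (2)·R1: [0, 3, -21, -51]
R3 ← R3 + (3/4)·R1: [0, 3/2, -21/2, -51/2]
R4 ← R4 − (15/4)·R1: [0, -9/2, 63/2, 153/2]
R5 ← R5 − (5/4)·R1: [0, -9/2, 33/2, 93/2]
R3 ← R3 − (1/2)·R2: [0, 0, 0, 0]
R4 ← R4 + (3/2)·R2: [0, 0, 0, 0]
R5 ← R5 + (3/2)·R2: [0, 0, -15, -30]
Swap R3 ↔ R5
The echelon form has 3 nonzero rows, and every pivot lies in the first 3 columns, so rank(T) = rank([T|b]) = 3.
The system is consistent.
rank = 3 = number of unknowns, so the solution is unique.

1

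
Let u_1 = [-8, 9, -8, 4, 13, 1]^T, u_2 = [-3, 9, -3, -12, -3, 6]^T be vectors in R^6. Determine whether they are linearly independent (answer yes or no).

yes

Form the matrix with these vectors as rows and row reduce.
R2 ← R2 − (3/8)·R1: [0, 45/8, 0, -27/2, -63/8, 45/8]
2 nonzero rows, so the 2 vectors span a space of dimension 2.
Since 2 = 2, the vectors are linearly independent.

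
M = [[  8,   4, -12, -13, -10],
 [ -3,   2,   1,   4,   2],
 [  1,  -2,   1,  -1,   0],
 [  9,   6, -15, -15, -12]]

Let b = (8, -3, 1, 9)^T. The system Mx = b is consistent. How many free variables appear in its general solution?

Row reduce the augmented matrix [M | b].
R2 ← R2 + (3/8)·R1: [0, 7/2, -7/2, -7/8, -7/4, 0]
R3 ← R3 − (1/8)·R1: [0, -5/2, 5/2, 5/8, 5/4, 0]
R4 ← R4 − (9/8)·R1: [0, 3/2, -3/2, -3/8, -3/4, 0]
R3 ← R3 + (5/7)·R2: [0, 0, 0, 0, 0, 0]
R4 ← R4 − (3/7)·R2: [0, 0, 0, 0, 0, 0]
The echelon form has 2 nonzero rows, and every pivot lies in the first 5 columns, so rank(M) = rank([M|b]) = 2.
The system is consistent.
Free variables = (unknowns) − (rank) = 5 − 2 = 3.

3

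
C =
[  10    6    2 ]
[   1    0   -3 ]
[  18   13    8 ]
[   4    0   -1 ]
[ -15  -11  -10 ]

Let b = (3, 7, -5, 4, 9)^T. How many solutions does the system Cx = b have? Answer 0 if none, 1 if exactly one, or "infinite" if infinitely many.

0

Row reduce the augmented matrix [C | b].
R2 ← R2 − (1/10)·R1: [0, -3/5, -16/5, 67/10]
R3 ← R3 − (9/5)·R1: [0, 11/5, 22/5, -52/5]
R4 ← R4 − (2/5)·R1: [0, -12/5, -9/5, 14/5]
R5 ← R5 + (3/2)·R1: [0, -2, -7, 27/2]
R3 ← R3 + (11/3)·R2: [0, 0, -22/3, 85/6]
R4 ← R4 − (4)·R2: [0, 0, 11, -24]
R5 ← R5 − (10/3)·R2: [0, 0, 11/3, -53/6]
R4 ← R4 + (3/2)·R3: [0, 0, 0, -11/4]
R5 ← R5 + (1/2)·R3: [0, 0, 0, -7/4]
R5 ← R5 − (7/11)·R4: [0, 0, 0, 0]
The echelon form has 4 nonzero rows; the last pivot sits in the augmented column, so rank(C) = 3 but rank([C|b]) = 4.
Since the ranks differ, the system is inconsistent.
It has no solutions.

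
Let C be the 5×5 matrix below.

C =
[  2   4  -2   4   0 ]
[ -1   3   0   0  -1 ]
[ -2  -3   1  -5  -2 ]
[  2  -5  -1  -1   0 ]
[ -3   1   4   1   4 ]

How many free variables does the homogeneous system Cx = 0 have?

Row reduce to echelon form.
R2 ← R2 + (1/2)·R1: [0, 5, -1, 2, -1]
R3 ← R3 + R1: [0, 1, -1, -1, -2]
R4 ← R4 − R1: [0, -9, 1, -5, 0]
R5 ← R5 + (3/2)·R1: [0, 7, 1, 7, 4]
R3 ← R3 − (1/5)·R2: [0, 0, -4/5, -7/5, -9/5]
R4 ← R4 + (9/5)·R2: [0, 0, -4/5, -7/5, -9/5]
R5 ← R5 − (7/5)·R2: [0, 0, 12/5, 21/5, 27/5]
R4 ← R4 − R3: [0, 0, 0, 0, 0]
R5 ← R5 + (3)·R3: [0, 0, 0, 0, 0]
3 nonzero rows, so rank(C) = 3.
C has 5 columns; by rank–nullity, nullity = 5 − 3 = 2.

2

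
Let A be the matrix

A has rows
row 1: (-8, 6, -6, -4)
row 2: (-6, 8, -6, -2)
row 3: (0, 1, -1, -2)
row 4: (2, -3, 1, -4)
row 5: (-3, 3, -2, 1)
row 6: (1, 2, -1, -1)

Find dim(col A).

Row reduce to echelon form.
R2 ← R2 − (3/4)·R1: [0, 7/2, -3/2, 1]
R4 ← R4 + (1/4)·R1: [0, -3/2, -1/2, -5]
R5 ← R5 − (3/8)·R1: [0, 3/4, 1/4, 5/2]
R6 ← R6 + (1/8)·R1: [0, 11/4, -7/4, -3/2]
R3 ← R3 − (2/7)·R2: [0, 0, -4/7, -16/7]
R4 ← R4 + (3/7)·R2: [0, 0, -8/7, -32/7]
R5 ← R5 − (3/14)·R2: [0, 0, 4/7, 16/7]
R6 ← R6 − (11/14)·R2: [0, 0, -4/7, -16/7]
R4 ← R4 − (2)·R3: [0, 0, 0, 0]
R5 ← R5 + R3: [0, 0, 0, 0]
R6 ← R6 − R3: [0, 0, 0, 0]
Echelon form has 3 nonzero rows, so rank(A) = 3.
The column space has dimension equal to the rank: 3.

3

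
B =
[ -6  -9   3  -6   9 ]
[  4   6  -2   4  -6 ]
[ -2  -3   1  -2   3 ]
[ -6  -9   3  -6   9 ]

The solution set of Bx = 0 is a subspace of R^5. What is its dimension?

Row reduce to echelon form.
R2 ← R2 + (2/3)·R1: [0, 0, 0, 0, 0]
R3 ← R3 − (1/3)·R1: [0, 0, 0, 0, 0]
R4 ← R4 − R1: [0, 0, 0, 0, 0]
1 nonzero row, so rank(B) = 1.
B has 5 columns; by rank–nullity, nullity = 5 − 1 = 4.

4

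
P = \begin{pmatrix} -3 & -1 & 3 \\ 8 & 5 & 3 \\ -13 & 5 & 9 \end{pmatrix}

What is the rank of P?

Row reduce to echelon form.
R2 ← R2 + (8/3)·R1: [0, 7/3, 11]
R3 ← R3 − (13/3)·R1: [0, 28/3, -4]
R3 ← R3 − (4)·R2: [0, 0, -48]
Echelon form has 3 nonzero rows, so rank(P) = 3.

3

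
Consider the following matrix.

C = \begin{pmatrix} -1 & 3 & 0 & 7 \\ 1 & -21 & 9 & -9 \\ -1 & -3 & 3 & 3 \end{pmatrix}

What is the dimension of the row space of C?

3

Row reduce to echelon form.
R2 ← R2 + R1: [0, -18, 9, -2]
R3 ← R3 − R1: [0, -6, 3, -4]
R3 ← R3 − (1/3)·R2: [0, 0, 0, -10/3]
Echelon form has 3 nonzero rows, so rank(C) = 3.
The row space has dimension equal to the rank: 3.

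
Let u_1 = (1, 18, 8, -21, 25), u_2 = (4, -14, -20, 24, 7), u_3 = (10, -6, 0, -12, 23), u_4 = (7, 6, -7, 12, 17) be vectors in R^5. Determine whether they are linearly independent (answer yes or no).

Form the matrix with these vectors as rows and row reduce.
R2 ← R2 − (4)·R1: [0, -86, -52, 108, -93]
R3 ← R3 − (10)·R1: [0, -186, -80, 198, -227]
R4 ← R4 − (7)·R1: [0, -120, -63, 159, -158]
R3 ← R3 − (93/43)·R2: [0, 0, 1396/43, -1530/43, -1112/43]
R4 ← R4 − (60/43)·R2: [0, 0, 411/43, 357/43, -1214/43]
R4 ← R4 − (411/1396)·R3: [0, 0, 0, 13107/698, -7196/349]
4 nonzero rows, so the 4 vectors span a space of dimension 4.
Since 4 = 4, the vectors are linearly independent.

yes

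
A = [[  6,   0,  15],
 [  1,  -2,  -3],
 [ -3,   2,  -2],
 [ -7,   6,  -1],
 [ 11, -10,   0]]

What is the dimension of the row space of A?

2

Row reduce to echelon form.
R2 ← R2 − (1/6)·R1: [0, -2, -11/2]
R3 ← R3 + (1/2)·R1: [0, 2, 11/2]
R4 ← R4 + (7/6)·R1: [0, 6, 33/2]
R5 ← R5 − (11/6)·R1: [0, -10, -55/2]
R3 ← R3 + R2: [0, 0, 0]
R4 ← R4 + (3)·R2: [0, 0, 0]
R5 ← R5 − (5)·R2: [0, 0, 0]
Echelon form has 2 nonzero rows, so rank(A) = 2.
The row space has dimension equal to the rank: 2.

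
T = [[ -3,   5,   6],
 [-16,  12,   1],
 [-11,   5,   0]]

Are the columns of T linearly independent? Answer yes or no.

yes

Row reduce T to echelon form.
R2 ← R2 − (16/3)·R1: [0, -44/3, -31]
R3 ← R3 − (11/3)·R1: [0, -40/3, -22]
R3 ← R3 − (10/11)·R2: [0, 0, 68/11]
3 pivots among 3 columns.
Every column is a pivot column, so the columns are linearly independent.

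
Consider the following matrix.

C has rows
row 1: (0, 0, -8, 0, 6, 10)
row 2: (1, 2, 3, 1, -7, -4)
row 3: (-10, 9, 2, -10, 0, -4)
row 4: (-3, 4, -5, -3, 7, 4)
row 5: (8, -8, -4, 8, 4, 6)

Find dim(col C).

Row reduce to echelon form.
Swap R1 ↔ R2
R3 ← R3 + (10)·R1: [0, 29, 32, 0, -70, -44]
R4 ← R4 + (3)·R1: [0, 10, 4, 0, -14, -8]
R5 ← R5 − (8)·R1: [0, -24, -28, 0, 60, 38]
Swap R2 ↔ R3
R4 ← R4 − (10/29)·R2: [0, 0, -204/29, 0, 294/29, 208/29]
R5 ← R5 + (24/29)·R2: [0, 0, -44/29, 0, 60/29, 46/29]
R4 ← R4 − (51/58)·R3: [0, 0, 0, 0, 141/29, -47/29]
R5 ← R5 − (11/58)·R3: [0, 0, 0, 0, 27/29, -9/29]
R5 ← R5 − (9/47)·R4: [0, 0, 0, 0, 0, 0]
Echelon form has 4 nonzero rows, so rank(C) = 4.
The column space has dimension equal to the rank: 4.

4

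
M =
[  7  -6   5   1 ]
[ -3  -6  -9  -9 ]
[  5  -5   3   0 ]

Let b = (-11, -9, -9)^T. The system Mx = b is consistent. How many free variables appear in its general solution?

Row reduce the augmented matrix [M | b].
R2 ← R2 + (3/7)·R1: [0, -60/7, -48/7, -60/7, -96/7]
R3 ← R3 − (5/7)·R1: [0, -5/7, -4/7, -5/7, -8/7]
R3 ← R3 − (1/12)·R2: [0, 0, 0, 0, 0]
The echelon form has 2 nonzero rows, and every pivot lies in the first 4 columns, so rank(M) = rank([M|b]) = 2.
The system is consistent.
Free variables = (unknowns) − (rank) = 4 − 2 = 2.

2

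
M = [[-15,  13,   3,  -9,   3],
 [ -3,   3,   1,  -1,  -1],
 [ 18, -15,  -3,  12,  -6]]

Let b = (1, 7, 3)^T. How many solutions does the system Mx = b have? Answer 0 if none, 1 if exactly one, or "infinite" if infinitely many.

0

Row reduce the augmented matrix [M | b].
R2 ← R2 − (1/5)·R1: [0, 2/5, 2/5, 4/5, -8/5, 34/5]
R3 ← R3 + (6/5)·R1: [0, 3/5, 3/5, 6/5, -12/5, 21/5]
R3 ← R3 − (3/2)·R2: [0, 0, 0, 0, 0, -6]
The echelon form has 3 nonzero rows; the last pivot sits in the augmented column, so rank(M) = 2 but rank([M|b]) = 3.
Since the ranks differ, the system is inconsistent.
It has no solutions.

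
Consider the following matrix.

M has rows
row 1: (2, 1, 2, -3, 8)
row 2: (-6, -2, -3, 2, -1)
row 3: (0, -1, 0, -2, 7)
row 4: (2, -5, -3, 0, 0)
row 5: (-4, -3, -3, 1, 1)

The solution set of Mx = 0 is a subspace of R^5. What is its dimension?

Row reduce to echelon form.
R2 ← R2 + (3)·R1: [0, 1, 3, -7, 23]
R4 ← R4 − R1: [0, -6, -5, 3, -8]
R5 ← R5 + (2)·R1: [0, -1, 1, -5, 17]
R3 ← R3 + R2: [0, 0, 3, -9, 30]
R4 ← R4 + (6)·R2: [0, 0, 13, -39, 130]
R5 ← R5 + R2: [0, 0, 4, -12, 40]
R4 ← R4 − (13/3)·R3: [0, 0, 0, 0, 0]
R5 ← R5 − (4/3)·R3: [0, 0, 0, 0, 0]
3 nonzero rows, so rank(M) = 3.
M has 5 columns; by rank–nullity, nullity = 5 − 3 = 2.

2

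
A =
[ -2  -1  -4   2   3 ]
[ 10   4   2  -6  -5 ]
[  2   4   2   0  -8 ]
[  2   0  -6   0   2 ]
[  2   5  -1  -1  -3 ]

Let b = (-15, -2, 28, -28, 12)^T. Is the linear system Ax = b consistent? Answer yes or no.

yes

Row reduce the augmented matrix [A | b].
R2 ← R2 + (5)·R1: [0, -1, -18, 4, 10, -77]
R3 ← R3 + R1: [0, 3, -2, 2, -5, 13]
R4 ← R4 + R1: [0, -1, -10, 2, 5, -43]
R5 ← R5 + R1: [0, 4, -5, 1, 0, -3]
R3 ← R3 + (3)·R2: [0, 0, -56, 14, 25, -218]
R4 ← R4 − R2: [0, 0, 8, -2, -5, 34]
R5 ← R5 + (4)·R2: [0, 0, -77, 17, 40, -311]
R4 ← R4 + (1/7)·R3: [0, 0, 0, 0, -10/7, 20/7]
R5 ← R5 − (11/8)·R3: [0, 0, 0, -9/4, 45/8, -45/4]
Swap R4 ↔ R5
The echelon form has 5 nonzero rows, and every pivot lies in the first 5 columns, so rank(A) = rank([A|b]) = 5.
The system is consistent.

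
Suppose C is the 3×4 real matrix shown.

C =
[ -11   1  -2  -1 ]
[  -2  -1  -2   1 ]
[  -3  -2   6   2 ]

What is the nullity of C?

1

Row reduce to echelon form.
R2 ← R2 − (2/11)·R1: [0, -13/11, -18/11, 13/11]
R3 ← R3 − (3/11)·R1: [0, -25/11, 72/11, 25/11]
R3 ← R3 − (25/13)·R2: [0, 0, 126/13, 0]
3 nonzero rows, so rank(C) = 3.
C has 4 columns; by rank–nullity, nullity = 4 − 3 = 1.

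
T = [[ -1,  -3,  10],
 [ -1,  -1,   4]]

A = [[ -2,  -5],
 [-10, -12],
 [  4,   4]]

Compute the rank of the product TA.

First compute TA:
[[ 72,  81],
 [ 28,  33]]
Now row reduce the product.
R2 ← R2 − (7/18)·R1: [0, 3/2]
2 nonzero rows, so rank(TA) = 2.

2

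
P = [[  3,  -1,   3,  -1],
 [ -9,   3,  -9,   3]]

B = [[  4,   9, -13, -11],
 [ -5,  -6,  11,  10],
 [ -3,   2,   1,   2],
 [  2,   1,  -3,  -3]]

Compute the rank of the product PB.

1

First compute PB:
[[  6,  38, -44, -34],
 [-18, -114, 132, 102]]
Now row reduce the product.
R2 ← R2 + (3)·R1: [0, 0, 0, 0]
1 nonzero row, so rank(PB) = 1.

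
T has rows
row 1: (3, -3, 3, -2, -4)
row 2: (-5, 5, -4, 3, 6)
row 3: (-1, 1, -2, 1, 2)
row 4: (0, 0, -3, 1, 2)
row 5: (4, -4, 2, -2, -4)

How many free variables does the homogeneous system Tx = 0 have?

3

Row reduce to echelon form.
R2 ← R2 + (5/3)·R1: [0, 0, 1, -1/3, -2/3]
R3 ← R3 + (1/3)·R1: [0, 0, -1, 1/3, 2/3]
R5 ← R5 − (4/3)·R1: [0, 0, -2, 2/3, 4/3]
R3 ← R3 + R2: [0, 0, 0, 0, 0]
R4 ← R4 + (3)·R2: [0, 0, 0, 0, 0]
R5 ← R5 + (2)·R2: [0, 0, 0, 0, 0]
2 nonzero rows, so rank(T) = 2.
T has 5 columns; by rank–nullity, nullity = 5 − 2 = 3.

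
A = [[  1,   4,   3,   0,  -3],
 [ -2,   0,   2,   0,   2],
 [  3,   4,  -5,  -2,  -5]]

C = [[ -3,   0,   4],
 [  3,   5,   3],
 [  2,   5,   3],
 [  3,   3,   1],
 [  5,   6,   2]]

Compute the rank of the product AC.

3

First compute AC:
[[  0,  17,  19],
 [ 20,  22,   2],
 [-38, -41,  -3]]
Now row reduce the product.
Swap R1 ↔ R2
R3 ← R3 + (19/10)·R1: [0, 4/5, 4/5]
R3 ← R3 − (4/85)·R2: [0, 0, -8/85]
3 nonzero rows, so rank(AC) = 3.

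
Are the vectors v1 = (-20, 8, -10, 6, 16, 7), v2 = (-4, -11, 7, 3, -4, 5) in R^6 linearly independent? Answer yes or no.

yes

Form the matrix with these vectors as rows and row reduce.
R2 ← R2 − (1/5)·R1: [0, -63/5, 9, 9/5, -36/5, 18/5]
2 nonzero rows, so the 2 vectors span a space of dimension 2.
Since 2 = 2, the vectors are linearly independent.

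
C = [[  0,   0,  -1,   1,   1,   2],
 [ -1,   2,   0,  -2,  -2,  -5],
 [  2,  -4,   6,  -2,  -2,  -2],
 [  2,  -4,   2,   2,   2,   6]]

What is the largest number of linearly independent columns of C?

2

Row reduce to echelon form.
Swap R1 ↔ R2
R3 ← R3 + (2)·R1: [0, 0, 6, -6, -6, -12]
R4 ← R4 + (2)·R1: [0, 0, 2, -2, -2, -4]
R3 ← R3 + (6)·R2: [0, 0, 0, 0, 0, 0]
R4 ← R4 + (2)·R2: [0, 0, 0, 0, 0, 0]
Echelon form has 2 nonzero rows, so rank(C) = 2.
The rank gives the maximum number of linearly independent columns: 2.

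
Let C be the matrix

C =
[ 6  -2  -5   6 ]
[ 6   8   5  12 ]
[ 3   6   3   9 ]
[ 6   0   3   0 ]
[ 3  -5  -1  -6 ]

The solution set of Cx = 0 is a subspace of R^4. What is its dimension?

Row reduce to echelon form.
R2 ← R2 − R1: [0, 10, 10, 6]
R3 ← R3 − (1/2)·R1: [0, 7, 11/2, 6]
R4 ← R4 − R1: [0, 2, 8, -6]
R5 ← R5 − (1/2)·R1: [0, -4, 3/2, -9]
R3 ← R3 − (7/10)·R2: [0, 0, -3/2, 9/5]
R4 ← R4 − (1/5)·R2: [0, 0, 6, -36/5]
R5 ← R5 + (2/5)·R2: [0, 0, 11/2, -33/5]
R4 ← R4 + (4)·R3: [0, 0, 0, 0]
R5 ← R5 + (11/3)·R3: [0, 0, 0, 0]
3 nonzero rows, so rank(C) = 3.
C has 4 columns; by rank–nullity, nullity = 4 − 3 = 1.

1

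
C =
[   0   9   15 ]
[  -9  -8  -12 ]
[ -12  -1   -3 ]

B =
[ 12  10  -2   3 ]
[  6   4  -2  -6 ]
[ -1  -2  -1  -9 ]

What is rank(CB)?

2

First compute CB:
[[ 39,   6, -33, -189],
 [-144, -98,  46, 129],
 [-147, -118,  29,  -3]]
Now row reduce the product.
R2 ← R2 + (48/13)·R1: [0, -986/13, -986/13, -7395/13]
R3 ← R3 + (49/13)·R1: [0, -1240/13, -1240/13, -9300/13]
R3 ← R3 − (620/493)·R2: [0, 0, 0, 0]
2 nonzero rows, so rank(CB) = 2.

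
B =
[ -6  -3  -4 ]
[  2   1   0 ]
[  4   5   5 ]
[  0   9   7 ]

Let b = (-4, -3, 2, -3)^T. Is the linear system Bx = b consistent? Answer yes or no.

no

Row reduce the augmented matrix [B | b].
R2 ← R2 + (1/3)·R1: [0, 0, -4/3, -13/3]
R3 ← R3 + (2/3)·R1: [0, 3, 7/3, -2/3]
Swap R2 ↔ R3
R4 ← R4 − (3)·R2: [0, 0, 0, -1]
The echelon form has 4 nonzero rows; the last pivot sits in the augmented column, so rank(B) = 3 but rank([B|b]) = 4.
Since the ranks differ, the system is inconsistent.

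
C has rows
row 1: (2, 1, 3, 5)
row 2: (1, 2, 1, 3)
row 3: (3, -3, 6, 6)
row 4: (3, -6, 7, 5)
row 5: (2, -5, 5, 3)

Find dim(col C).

2

Row reduce to echelon form.
R2 ← R2 − (1/2)·R1: [0, 3/2, -1/2, 1/2]
R3 ← R3 − (3/2)·R1: [0, -9/2, 3/2, -3/2]
R4 ← R4 − (3/2)·R1: [0, -15/2, 5/2, -5/2]
R5 ← R5 − R1: [0, -6, 2, -2]
R3 ← R3 + (3)·R2: [0, 0, 0, 0]
R4 ← R4 + (5)·R2: [0, 0, 0, 0]
R5 ← R5 + (4)·R2: [0, 0, 0, 0]
Echelon form has 2 nonzero rows, so rank(C) = 2.
The column space has dimension equal to the rank: 2.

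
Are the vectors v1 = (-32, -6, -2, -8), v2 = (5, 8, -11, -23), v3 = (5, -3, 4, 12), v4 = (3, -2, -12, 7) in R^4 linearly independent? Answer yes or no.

yes

Form the matrix with these vectors as rows and row reduce.
R2 ← R2 + (5/32)·R1: [0, 113/16, -181/16, -97/4]
R3 ← R3 + (5/32)·R1: [0, -63/16, 59/16, 43/4]
R4 ← R4 + (3/32)·R1: [0, -41/16, -195/16, 25/4]
R3 ← R3 + (63/113)·R2: [0, 0, -296/113, -313/113]
R4 ← R4 + (41/113)·R2: [0, 0, -1841/113, -288/113]
R4 ← R4 − (1841/296)·R3: [0, 0, 0, 4345/296]
4 nonzero rows, so the 4 vectors span a space of dimension 4.
Since 4 = 4, the vectors are linearly independent.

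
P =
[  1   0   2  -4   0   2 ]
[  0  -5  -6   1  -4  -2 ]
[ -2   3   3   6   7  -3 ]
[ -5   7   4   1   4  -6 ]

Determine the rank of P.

Row reduce to echelon form.
R3 ← R3 + (2)·R1: [0, 3, 7, -2, 7, 1]
R4 ← R4 + (5)·R1: [0, 7, 14, -19, 4, 4]
R3 ← R3 + (3/5)·R2: [0, 0, 17/5, -7/5, 23/5, -1/5]
R4 ← R4 + (7/5)·R2: [0, 0, 28/5, -88/5, -8/5, 6/5]
R4 ← R4 − (28/17)·R3: [0, 0, 0, -260/17, -156/17, 26/17]
Echelon form has 4 nonzero rows, so rank(P) = 4.

4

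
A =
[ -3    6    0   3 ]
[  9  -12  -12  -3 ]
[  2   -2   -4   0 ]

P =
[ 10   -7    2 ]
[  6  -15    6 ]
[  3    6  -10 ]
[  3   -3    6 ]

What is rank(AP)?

2

First compute AP:
[[ 15, -78,  48],
 [-27,  54,  48],
 [ -4,  -8,  32]]
Now row reduce the product.
R2 ← R2 + (9/5)·R1: [0, -432/5, 672/5]
R3 ← R3 + (4/15)·R1: [0, -144/5, 224/5]
R3 ← R3 − (1/3)·R2: [0, 0, 0]
2 nonzero rows, so rank(AP) = 2.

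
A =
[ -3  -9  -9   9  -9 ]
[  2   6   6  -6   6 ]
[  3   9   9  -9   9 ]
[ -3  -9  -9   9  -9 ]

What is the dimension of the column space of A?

1

Row reduce to echelon form.
R2 ← R2 + (2/3)·R1: [0, 0, 0, 0, 0]
R3 ← R3 + R1: [0, 0, 0, 0, 0]
R4 ← R4 − R1: [0, 0, 0, 0, 0]
Echelon form has 1 nonzero row, so rank(A) = 1.
The column space has dimension equal to the rank: 1.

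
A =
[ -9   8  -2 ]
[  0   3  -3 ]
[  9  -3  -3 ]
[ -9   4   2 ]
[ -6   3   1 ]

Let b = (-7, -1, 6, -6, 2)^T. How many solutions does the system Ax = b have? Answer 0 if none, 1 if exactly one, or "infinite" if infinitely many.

0

Row reduce the augmented matrix [A | b].
R3 ← R3 + R1: [0, 5, -5, -1]
R4 ← R4 − R1: [0, -4, 4, 1]
R5 ← R5 − (2/3)·R1: [0, -7/3, 7/3, 20/3]
R3 ← R3 − (5/3)·R2: [0, 0, 0, 2/3]
R4 ← R4 + (4/3)·R2: [0, 0, 0, -1/3]
R5 ← R5 + (7/9)·R2: [0, 0, 0, 53/9]
R4 ← R4 + (1/2)·R3: [0, 0, 0, 0]
R5 ← R5 − (53/6)·R3: [0, 0, 0, 0]
The echelon form has 3 nonzero rows; the last pivot sits in the augmented column, so rank(A) = 2 but rank([A|b]) = 3.
Since the ranks differ, the system is inconsistent.
It has no solutions.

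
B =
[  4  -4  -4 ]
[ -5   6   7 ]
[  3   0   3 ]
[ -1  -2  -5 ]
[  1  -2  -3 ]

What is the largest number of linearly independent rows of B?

Row reduce to echelon form.
R2 ← R2 + (5/4)·R1: [0, 1, 2]
R3 ← R3 − (3/4)·R1: [0, 3, 6]
R4 ← R4 + (1/4)·R1: [0, -3, -6]
R5 ← R5 − (1/4)·R1: [0, -1, -2]
R3 ← R3 − (3)·R2: [0, 0, 0]
R4 ← R4 + (3)·R2: [0, 0, 0]
R5 ← R5 + R2: [0, 0, 0]
Echelon form has 2 nonzero rows, so rank(B) = 2.
The rank gives the maximum number of linearly independent rows: 2.

2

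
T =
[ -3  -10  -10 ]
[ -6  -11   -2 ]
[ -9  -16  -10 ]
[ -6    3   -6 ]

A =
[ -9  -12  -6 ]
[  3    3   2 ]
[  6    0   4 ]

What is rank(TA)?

First compute TA:
[[-63,   6, -42],
 [  9,  39,   6],
 [-27,  60, -18],
 [ 27,  81,  18]]
Now row reduce the product.
R2 ← R2 + (1/7)·R1: [0, 279/7, 0]
R3 ← R3 − (3/7)·R1: [0, 402/7, 0]
R4 ← R4 + (3/7)·R1: [0, 585/7, 0]
R3 ← R3 − (134/93)·R2: [0, 0, 0]
R4 ← R4 − (65/31)·R2: [0, 0, 0]
2 nonzero rows, so rank(TA) = 2.

2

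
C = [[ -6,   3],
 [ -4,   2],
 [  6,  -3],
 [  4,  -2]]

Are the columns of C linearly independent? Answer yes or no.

no

Row reduce C to echelon form.
R2 ← R2 − (2/3)·R1: [0, 0]
R3 ← R3 + R1: [0, 0]
R4 ← R4 + (2/3)·R1: [0, 0]
1 pivot among 2 columns.
Only 1 < 2 pivot columns, so the columns are linearly dependent.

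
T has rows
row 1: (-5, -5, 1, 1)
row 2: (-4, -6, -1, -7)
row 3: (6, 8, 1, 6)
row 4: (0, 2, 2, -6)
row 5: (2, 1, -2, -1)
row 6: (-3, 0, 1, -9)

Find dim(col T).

4

Row reduce to echelon form.
R2 ← R2 − (4/5)·R1: [0, -2, -9/5, -39/5]
R3 ← R3 + (6/5)·R1: [0, 2, 11/5, 36/5]
R5 ← R5 + (2/5)·R1: [0, -1, -8/5, -3/5]
R6 ← R6 − (3/5)·R1: [0, 3, 2/5, -48/5]
R3 ← R3 + R2: [0, 0, 2/5, -3/5]
R4 ← R4 + R2: [0, 0, 1/5, -69/5]
R5 ← R5 − (1/2)·R2: [0, 0, -7/10, 33/10]
R6 ← R6 + (3/2)·R2: [0, 0, -23/10, -213/10]
R4 ← R4 − (1/2)·R3: [0, 0, 0, -27/2]
R5 ← R5 + (7/4)·R3: [0, 0, 0, 9/4]
R6 ← R6 + (23/4)·R3: [0, 0, 0, -99/4]
R5 ← R5 + (1/6)·R4: [0, 0, 0, 0]
R6 ← R6 − (11/6)·R4: [0, 0, 0, 0]
Echelon form has 4 nonzero rows, so rank(T) = 4.
The column space has dimension equal to the rank: 4.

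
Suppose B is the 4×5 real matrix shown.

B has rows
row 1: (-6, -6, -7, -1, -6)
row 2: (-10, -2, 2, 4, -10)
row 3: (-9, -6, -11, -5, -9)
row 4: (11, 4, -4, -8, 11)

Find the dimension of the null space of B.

Row reduce to echelon form.
R2 ← R2 − (5/3)·R1: [0, 8, 41/3, 17/3, 0]
R3 ← R3 − (3/2)·R1: [0, 3, -1/2, -7/2, 0]
R4 ← R4 + (11/6)·R1: [0, -7, -101/6, -59/6, 0]
R3 ← R3 − (3/8)·R2: [0, 0, -45/8, -45/8, 0]
R4 ← R4 + (7/8)·R2: [0, 0, -39/8, -39/8, 0]
R4 ← R4 − (13/15)·R3: [0, 0, 0, 0, 0]
3 nonzero rows, so rank(B) = 3.
B has 5 columns; by rank–nullity, nullity = 5 − 3 = 2.

2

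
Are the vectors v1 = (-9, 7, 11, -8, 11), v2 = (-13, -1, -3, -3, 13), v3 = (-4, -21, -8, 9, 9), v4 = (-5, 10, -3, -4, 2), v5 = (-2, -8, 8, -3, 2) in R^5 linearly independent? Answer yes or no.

no

Form the matrix with these vectors as rows and row reduce.
R2 ← R2 − (13/9)·R1: [0, -100/9, -170/9, 77/9, -26/9]
R3 ← R3 − (4/9)·R1: [0, -217/9, -116/9, 113/9, 37/9]
R4 ← R4 − (5/9)·R1: [0, 55/9, -82/9, 4/9, -37/9]
R5 ← R5 − (2/9)·R1: [0, -86/9, 50/9, -11/9, -4/9]
R3 ← R3 − (217/100)·R2: [0, 0, 281/10, -601/100, 519/50]
R4 ← R4 + (11/20)·R2: [0, 0, -39/2, 103/20, -57/10]
R5 ← R5 − (43/50)·R2: [0, 0, 109/5, -429/50, 51/25]
R4 ← R4 + (195/281)·R3: [0, 0, 0, 1376/1405, 2112/1405]
R5 ← R5 − (218/281)·R3: [0, 0, 0, -5504/1405, -8448/1405]
R5 ← R5 + (4)·R4: [0, 0, 0, 0, 0]
4 nonzero rows, so the 5 vectors span a space of dimension 4.
Since 4 < 5, the vectors are linearly dependent.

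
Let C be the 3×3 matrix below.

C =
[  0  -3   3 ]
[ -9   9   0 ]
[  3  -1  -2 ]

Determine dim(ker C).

Row reduce to echelon form.
Swap R1 ↔ R2
R3 ← R3 + (1/3)·R1: [0, 2, -2]
R3 ← R3 + (2/3)·R2: [0, 0, 0]
2 nonzero rows, so rank(C) = 2.
C has 3 columns; by rank–nullity, nullity = 3 − 2 = 1.

1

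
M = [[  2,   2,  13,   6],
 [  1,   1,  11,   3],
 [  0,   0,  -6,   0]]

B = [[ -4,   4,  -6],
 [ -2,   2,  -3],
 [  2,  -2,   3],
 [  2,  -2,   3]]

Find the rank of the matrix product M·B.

1

First compute MB:
[[ 26, -26,  39],
 [ 22, -22,  33],
 [-12,  12, -18]]
Now row reduce the product.
R2 ← R2 − (11/13)·R1: [0, 0, 0]
R3 ← R3 + (6/13)·R1: [0, 0, 0]
1 nonzero row, so rank(MB) = 1.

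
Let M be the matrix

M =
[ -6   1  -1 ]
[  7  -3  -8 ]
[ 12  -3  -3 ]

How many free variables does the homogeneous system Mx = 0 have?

1

Row reduce to echelon form.
R2 ← R2 + (7/6)·R1: [0, -11/6, -55/6]
R3 ← R3 + (2)·R1: [0, -1, -5]
R3 ← R3 − (6/11)·R2: [0, 0, 0]
2 nonzero rows, so rank(M) = 2.
M has 3 columns; by rank–nullity, nullity = 3 − 2 = 1.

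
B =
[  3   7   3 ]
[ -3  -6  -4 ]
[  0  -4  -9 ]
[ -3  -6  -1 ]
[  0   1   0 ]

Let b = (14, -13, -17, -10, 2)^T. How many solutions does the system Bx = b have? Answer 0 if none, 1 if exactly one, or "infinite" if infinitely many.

1

Row reduce the augmented matrix [B | b].
R2 ← R2 + R1: [0, 1, -1, 1]
R4 ← R4 + R1: [0, 1, 2, 4]
R3 ← R3 + (4)·R2: [0, 0, -13, -13]
R4 ← R4 − R2: [0, 0, 3, 3]
R5 ← R5 − R2: [0, 0, 1, 1]
R4 ← R4 + (3/13)·R3: [0, 0, 0, 0]
R5 ← R5 + (1/13)·R3: [0, 0, 0, 0]
The echelon form has 3 nonzero rows, and every pivot lies in the first 3 columns, so rank(B) = rank([B|b]) = 3.
The system is consistent.
rank = 3 = number of unknowns, so the solution is unique.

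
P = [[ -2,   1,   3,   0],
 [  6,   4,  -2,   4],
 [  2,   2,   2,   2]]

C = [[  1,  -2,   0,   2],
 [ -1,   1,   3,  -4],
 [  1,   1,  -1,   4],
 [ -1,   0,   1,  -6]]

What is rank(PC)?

3

First compute PC:
[[  0,   8,   0,   4],
 [ -4, -10,  18, -36],
 [  0,   0,   6,  -8]]
Now row reduce the product.
Swap R1 ↔ R2
3 nonzero rows, so rank(PC) = 3.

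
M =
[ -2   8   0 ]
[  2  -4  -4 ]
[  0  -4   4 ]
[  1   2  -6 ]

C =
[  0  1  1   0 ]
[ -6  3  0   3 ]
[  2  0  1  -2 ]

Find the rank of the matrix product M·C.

First compute MC:
[[-48,  22,  -2,  24],
 [ 16, -10,  -2,  -4],
 [ 32, -12,   4, -20],
 [-24,   7,  -5,  18]]
Now row reduce the product.
R2 ← R2 + (1/3)·R1: [0, -8/3, -8/3, 4]
R3 ← R3 + (2/3)·R1: [0, 8/3, 8/3, -4]
R4 ← R4 − (1/2)·R1: [0, -4, -4, 6]
R3 ← R3 + R2: [0, 0, 0, 0]
R4 ← R4 − (3/2)·R2: [0, 0, 0, 0]
2 nonzero rows, so rank(MC) = 2.

2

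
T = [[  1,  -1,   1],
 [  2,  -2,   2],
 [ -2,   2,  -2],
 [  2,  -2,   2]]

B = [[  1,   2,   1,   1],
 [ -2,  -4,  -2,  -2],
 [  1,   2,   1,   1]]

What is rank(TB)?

1

First compute TB:
[[  4,   8,   4,   4],
 [  8,  16,   8,   8],
 [ -8, -16,  -8,  -8],
 [  8,  16,   8,   8]]
Now row reduce the product.
R2 ← R2 − (2)·R1: [0, 0, 0, 0]
R3 ← R3 + (2)·R1: [0, 0, 0, 0]
R4 ← R4 − (2)·R1: [0, 0, 0, 0]
1 nonzero row, so rank(TB) = 1.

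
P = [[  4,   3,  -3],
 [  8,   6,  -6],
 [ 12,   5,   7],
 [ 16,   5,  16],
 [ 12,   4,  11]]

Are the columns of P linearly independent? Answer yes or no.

no

Row reduce P to echelon form.
R2 ← R2 − (2)·R1: [0, 0, 0]
R3 ← R3 − (3)·R1: [0, -4, 16]
R4 ← R4 − (4)·R1: [0, -7, 28]
R5 ← R5 − (3)·R1: [0, -5, 20]
Swap R2 ↔ R3
R4 ← R4 − (7/4)·R2: [0, 0, 0]
R5 ← R5 − (5/4)·R2: [0, 0, 0]
2 pivots among 3 columns.
Only 2 < 3 pivot columns, so the columns are linearly dependent.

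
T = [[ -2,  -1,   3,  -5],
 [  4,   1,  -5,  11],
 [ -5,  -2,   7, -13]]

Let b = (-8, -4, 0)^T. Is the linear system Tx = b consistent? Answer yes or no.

no

Row reduce the augmented matrix [T | b].
R2 ← R2 + (2)·R1: [0, -1, 1, 1, -20]
R3 ← R3 − (5/2)·R1: [0, 1/2, -1/2, -1/2, 20]
R3 ← R3 + (1/2)·R2: [0, 0, 0, 0, 10]
The echelon form has 3 nonzero rows; the last pivot sits in the augmented column, so rank(T) = 2 but rank([T|b]) = 3.
Since the ranks differ, the system is inconsistent.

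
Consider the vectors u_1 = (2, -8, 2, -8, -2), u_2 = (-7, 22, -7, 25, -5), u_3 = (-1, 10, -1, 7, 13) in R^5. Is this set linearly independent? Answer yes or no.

no

Form the matrix with these vectors as rows and row reduce.
R2 ← R2 + (7/2)·R1: [0, -6, 0, -3, -12]
R3 ← R3 + (1/2)·R1: [0, 6, 0, 3, 12]
R3 ← R3 + R2: [0, 0, 0, 0, 0]
2 nonzero rows, so the 3 vectors span a space of dimension 2.
Since 2 < 3, the vectors are linearly dependent.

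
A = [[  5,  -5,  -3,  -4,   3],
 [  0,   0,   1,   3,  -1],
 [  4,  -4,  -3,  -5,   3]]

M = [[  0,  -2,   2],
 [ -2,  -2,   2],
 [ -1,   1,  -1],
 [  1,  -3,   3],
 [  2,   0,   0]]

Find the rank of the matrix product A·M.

2

First compute AM:
[[ 15,   9,  -9],
 [  0,  -8,   8],
 [ 12,  12, -12]]
Now row reduce the product.
R3 ← R3 − (4/5)·R1: [0, 24/5, -24/5]
R3 ← R3 + (3/5)·R2: [0, 0, 0]
2 nonzero rows, so rank(AM) = 2.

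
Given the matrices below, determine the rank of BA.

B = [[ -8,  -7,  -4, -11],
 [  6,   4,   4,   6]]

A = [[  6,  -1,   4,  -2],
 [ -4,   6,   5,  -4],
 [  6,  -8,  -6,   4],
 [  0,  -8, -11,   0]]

2

First compute BA:
[[-44,  86,  78,  28],
 [ 44, -62, -46, -12]]
Now row reduce the product.
R2 ← R2 + R1: [0, 24, 32, 16]
2 nonzero rows, so rank(BA) = 2.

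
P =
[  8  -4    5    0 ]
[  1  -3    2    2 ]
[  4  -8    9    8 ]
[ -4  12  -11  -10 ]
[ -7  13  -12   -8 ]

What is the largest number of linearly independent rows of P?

Row reduce to echelon form.
R2 ← R2 − (1/8)·R1: [0, -5/2, 11/8, 2]
R3 ← R3 − (1/2)·R1: [0, -6, 13/2, 8]
R4 ← R4 + (1/2)·R1: [0, 10, -17/2, -10]
R5 ← R5 + (7/8)·R1: [0, 19/2, -61/8, -8]
R3 ← R3 − (12/5)·R2: [0, 0, 16/5, 16/5]
R4 ← R4 + (4)·R2: [0, 0, -3, -2]
R5 ← R5 + (19/5)·R2: [0, 0, -12/5, -2/5]
R4 ← R4 + (15/16)·R3: [0, 0, 0, 1]
R5 ← R5 + (3/4)·R3: [0, 0, 0, 2]
R5 ← R5 − (2)·R4: [0, 0, 0, 0]
Echelon form has 4 nonzero rows, so rank(P) = 4.
The rank gives the maximum number of linearly independent rows: 4.

4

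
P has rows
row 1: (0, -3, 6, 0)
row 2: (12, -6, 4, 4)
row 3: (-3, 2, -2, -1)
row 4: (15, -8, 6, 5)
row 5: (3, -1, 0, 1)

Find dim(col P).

2

Row reduce to echelon form.
Swap R1 ↔ R2
R3 ← R3 + (1/4)·R1: [0, 1/2, -1, 0]
R4 ← R4 − (5/4)·R1: [0, -1/2, 1, 0]
R5 ← R5 − (1/4)·R1: [0, 1/2, -1, 0]
R3 ← R3 + (1/6)·R2: [0, 0, 0, 0]
R4 ← R4 − (1/6)·R2: [0, 0, 0, 0]
R5 ← R5 + (1/6)·R2: [0, 0, 0, 0]
Echelon form has 2 nonzero rows, so rank(P) = 2.
The column space has dimension equal to the rank: 2.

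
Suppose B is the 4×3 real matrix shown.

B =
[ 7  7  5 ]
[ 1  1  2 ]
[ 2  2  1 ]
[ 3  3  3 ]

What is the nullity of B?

1

Row reduce to echelon form.
R2 ← R2 − (1/7)·R1: [0, 0, 9/7]
R3 ← R3 − (2/7)·R1: [0, 0, -3/7]
R4 ← R4 − (3/7)·R1: [0, 0, 6/7]
R3 ← R3 + (1/3)·R2: [0, 0, 0]
R4 ← R4 − (2/3)·R2: [0, 0, 0]
2 nonzero rows, so rank(B) = 2.
B has 3 columns; by rank–nullity, nullity = 3 − 2 = 1.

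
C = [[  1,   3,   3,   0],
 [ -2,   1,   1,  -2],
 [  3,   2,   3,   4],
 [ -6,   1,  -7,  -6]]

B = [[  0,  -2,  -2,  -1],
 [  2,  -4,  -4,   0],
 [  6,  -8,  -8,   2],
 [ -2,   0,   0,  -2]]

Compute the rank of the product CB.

First compute CB:
[[ 24, -38, -38,   5],
 [ 12,  -8,  -8,   8],
 [ 14, -38, -38,  -5],
 [-28,  64,  64,   4]]
Now row reduce the product.
R2 ← R2 − (1/2)·R1: [0, 11, 11, 11/2]
R3 ← R3 − (7/12)·R1: [0, -95/6, -95/6, -95/12]
R4 ← R4 + (7/6)·R1: [0, 59/3, 59/3, 59/6]
R3 ← R3 + (95/66)·R2: [0, 0, 0, 0]
R4 ← R4 − (59/33)·R2: [0, 0, 0, 0]
2 nonzero rows, so rank(CB) = 2.

2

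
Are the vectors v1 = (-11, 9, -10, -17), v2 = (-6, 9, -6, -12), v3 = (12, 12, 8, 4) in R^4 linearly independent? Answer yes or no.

no

Form the matrix with these vectors as rows and row reduce.
R2 ← R2 − (6/11)·R1: [0, 45/11, -6/11, -30/11]
R3 ← R3 + (12/11)·R1: [0, 240/11, -32/11, -160/11]
R3 ← R3 − (16/3)·R2: [0, 0, 0, 0]
2 nonzero rows, so the 3 vectors span a space of dimension 2.
Since 2 < 3, the vectors are linearly dependent.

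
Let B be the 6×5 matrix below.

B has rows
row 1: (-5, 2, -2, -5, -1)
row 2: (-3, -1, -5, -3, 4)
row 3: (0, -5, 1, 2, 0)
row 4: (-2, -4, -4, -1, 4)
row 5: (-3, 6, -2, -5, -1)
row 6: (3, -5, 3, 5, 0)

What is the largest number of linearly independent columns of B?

Row reduce to echelon form.
R2 ← R2 − (3/5)·R1: [0, -11/5, -19/5, 0, 23/5]
R4 ← R4 − (2/5)·R1: [0, -24/5, -16/5, 1, 22/5]
R5 ← R5 − (3/5)·R1: [0, 24/5, -4/5, -2, -2/5]
R6 ← R6 + (3/5)·R1: [0, -19/5, 9/5, 2, -3/5]
R3 ← R3 − (25/11)·R2: [0, 0, 106/11, 2, -115/11]
R4 ← R4 − (24/11)·R2: [0, 0, 56/11, 1, -62/11]
R5 ← R5 + (24/11)·R2: [0, 0, -100/11, -2, 106/11]
R6 ← R6 − (19/11)·R2: [0, 0, 92/11, 2, -94/11]
R4 ← R4 − (28/53)·R3: [0, 0, 0, -3/53, -6/53]
R5 ← R5 + (50/53)·R3: [0, 0, 0, -6/53, -12/53]
R6 ← R6 − (46/53)·R3: [0, 0, 0, 14/53, 28/53]
R5 ← R5 − (2)·R4: [0, 0, 0, 0, 0]
R6 ← R6 + (14/3)·R4: [0, 0, 0, 0, 0]
Echelon form has 4 nonzero rows, so rank(B) = 4.
The rank gives the maximum number of linearly independent columns: 4.

4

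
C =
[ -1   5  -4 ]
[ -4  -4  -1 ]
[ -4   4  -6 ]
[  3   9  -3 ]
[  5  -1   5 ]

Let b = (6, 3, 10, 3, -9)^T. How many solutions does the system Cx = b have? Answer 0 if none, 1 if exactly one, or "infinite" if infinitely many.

Row reduce the augmented matrix [C | b].
R2 ← R2 − (4)·R1: [0, -24, 15, -21]
R3 ← R3 − (4)·R1: [0, -16, 10, -14]
R4 ← R4 + (3)·R1: [0, 24, -15, 21]
R5 ← R5 + (5)·R1: [0, 24, -15, 21]
R3 ← R3 − (2/3)·R2: [0, 0, 0, 0]
R4 ← R4 + R2: [0, 0, 0, 0]
R5 ← R5 + R2: [0, 0, 0, 0]
The echelon form has 2 nonzero rows, and every pivot lies in the first 3 columns, so rank(C) = rank([C|b]) = 2.
The system is consistent.
rank = 2 < 3 unknowns, so there are infinitely many solutions.

infinite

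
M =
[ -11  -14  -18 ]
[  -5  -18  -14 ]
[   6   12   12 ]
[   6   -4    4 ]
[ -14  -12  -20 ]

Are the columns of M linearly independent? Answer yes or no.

no

Row reduce M to echelon form.
R2 ← R2 − (5/11)·R1: [0, -128/11, -64/11]
R3 ← R3 + (6/11)·R1: [0, 48/11, 24/11]
R4 ← R4 + (6/11)·R1: [0, -128/11, -64/11]
R5 ← R5 − (14/11)·R1: [0, 64/11, 32/11]
R3 ← R3 + (3/8)·R2: [0, 0, 0]
R4 ← R4 − R2: [0, 0, 0]
R5 ← R5 + (1/2)·R2: [0, 0, 0]
2 pivots among 3 columns.
Only 2 < 3 pivot columns, so the columns are linearly dependent.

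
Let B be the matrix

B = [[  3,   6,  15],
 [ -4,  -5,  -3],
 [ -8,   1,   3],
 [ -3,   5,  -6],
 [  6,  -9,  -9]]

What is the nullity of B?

Row reduce to echelon form.
R2 ← R2 + (4/3)·R1: [0, 3, 17]
R3 ← R3 + (8/3)·R1: [0, 17, 43]
R4 ← R4 + R1: [0, 11, 9]
R5 ← R5 − (2)·R1: [0, -21, -39]
R3 ← R3 − (17/3)·R2: [0, 0, -160/3]
R4 ← R4 − (11/3)·R2: [0, 0, -160/3]
R5 ← R5 + (7)·R2: [0, 0, 80]
R4 ← R4 − R3: [0, 0, 0]
R5 ← R5 + (3/2)·R3: [0, 0, 0]
3 nonzero rows, so rank(B) = 3.
B has 3 columns; by rank–nullity, nullity = 3 − 3 = 0.

0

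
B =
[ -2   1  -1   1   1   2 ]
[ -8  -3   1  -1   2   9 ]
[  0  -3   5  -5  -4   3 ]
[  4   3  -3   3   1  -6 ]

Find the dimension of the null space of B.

3

Row reduce to echelon form.
R2 ← R2 − (4)·R1: [0, -7, 5, -5, -2, 1]
R4 ← R4 + (2)·R1: [0, 5, -5, 5, 3, -2]
R3 ← R3 − (3/7)·R2: [0, 0, 20/7, -20/7, -22/7, 18/7]
R4 ← R4 + (5/7)·R2: [0, 0, -10/7, 10/7, 11/7, -9/7]
R4 ← R4 + (1/2)·R3: [0, 0, 0, 0, 0, 0]
3 nonzero rows, so rank(B) = 3.
B has 6 columns; by rank–nullity, nullity = 6 − 3 = 3.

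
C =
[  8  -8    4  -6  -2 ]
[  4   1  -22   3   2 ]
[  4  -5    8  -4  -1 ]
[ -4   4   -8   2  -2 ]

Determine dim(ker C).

Row reduce to echelon form.
R2 ← R2 − (1/2)·R1: [0, 5, -24, 6, 3]
R3 ← R3 − (1/2)·R1: [0, -1, 6, -1, 0]
R4 ← R4 + (1/2)·R1: [0, 0, -6, -1, -3]
R3 ← R3 + (1/5)·R2: [0, 0, 6/5, 1/5, 3/5]
R4 ← R4 + (5)·R3: [0, 0, 0, 0, 0]
3 nonzero rows, so rank(C) = 3.
C has 5 columns; by rank–nullity, nullity = 5 − 3 = 2.

2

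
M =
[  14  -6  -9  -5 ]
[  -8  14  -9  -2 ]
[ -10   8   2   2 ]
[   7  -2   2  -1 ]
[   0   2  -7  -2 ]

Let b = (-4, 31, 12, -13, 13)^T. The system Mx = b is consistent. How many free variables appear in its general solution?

Row reduce the augmented matrix [M | b].
R2 ← R2 + (4/7)·R1: [0, 74/7, -99/7, -34/7, 201/7]
R3 ← R3 + (5/7)·R1: [0, 26/7, -31/7, -11/7, 64/7]
R4 ← R4 − (1/2)·R1: [0, 1, 13/2, 3/2, -11]
R3 ← R3 − (13/37)·R2: [0, 0, 20/37, 5/37, -35/37]
R4 ← R4 − (7/74)·R2: [0, 0, 290/37, 145/74, -1015/74]
R5 ← R5 − (7/37)·R2: [0, 0, -160/37, -40/37, 280/37]
R4 ← R4 − (29/2)·R3: [0, 0, 0, 0, 0]
R5 ← R5 + (8)·R3: [0, 0, 0, 0, 0]
The echelon form has 3 nonzero rows, and every pivot lies in the first 4 columns, so rank(M) = rank([M|b]) = 3.
The system is consistent.
Free variables = (unknowns) − (rank) = 4 − 3 = 1.

1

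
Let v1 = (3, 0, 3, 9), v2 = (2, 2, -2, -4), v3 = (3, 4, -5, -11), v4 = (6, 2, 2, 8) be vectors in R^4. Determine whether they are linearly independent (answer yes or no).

Form the matrix with these vectors as rows and row reduce.
R2 ← R2 − (2/3)·R1: [0, 2, -4, -10]
R3 ← R3 − R1: [0, 4, -8, -20]
R4 ← R4 − (2)·R1: [0, 2, -4, -10]
R3 ← R3 − (2)·R2: [0, 0, 0, 0]
R4 ← R4 − R2: [0, 0, 0, 0]
2 nonzero rows, so the 4 vectors span a space of dimension 2.
Since 2 < 4, the vectors are linearly dependent.

no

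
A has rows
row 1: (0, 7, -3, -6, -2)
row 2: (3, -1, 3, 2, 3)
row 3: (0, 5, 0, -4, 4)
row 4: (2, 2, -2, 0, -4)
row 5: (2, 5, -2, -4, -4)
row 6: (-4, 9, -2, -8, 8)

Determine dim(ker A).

Row reduce to echelon form.
Swap R1 ↔ R2
R4 ← R4 − (2/3)·R1: [0, 8/3, -4, -4/3, -6]
R5 ← R5 − (2/3)·R1: [0, 17/3, -4, -16/3, -6]
R6 ← R6 + (4/3)·R1: [0, 23/3, 2, -16/3, 12]
R3 ← R3 − (5/7)·R2: [0, 0, 15/7, 2/7, 38/7]
R4 ← R4 − (8/21)·R2: [0, 0, -20/7, 20/21, -110/21]
R5 ← R5 − (17/21)·R2: [0, 0, -11/7, -10/21, -92/21]
R6 ← R6 − (23/21)·R2: [0, 0, 37/7, 26/21, 298/21]
R4 ← R4 + (4/3)·R3: [0, 0, 0, 4/3, 2]
R5 ← R5 + (11/15)·R3: [0, 0, 0, -4/15, -2/5]
R6 ← R6 − (37/15)·R3: [0, 0, 0, 8/15, 4/5]
R5 ← R5 + (1/5)·R4: [0, 0, 0, 0, 0]
R6 ← R6 − (2/5)·R4: [0, 0, 0, 0, 0]
4 nonzero rows, so rank(A) = 4.
A has 5 columns; by rank–nullity, nullity = 5 − 4 = 1.

1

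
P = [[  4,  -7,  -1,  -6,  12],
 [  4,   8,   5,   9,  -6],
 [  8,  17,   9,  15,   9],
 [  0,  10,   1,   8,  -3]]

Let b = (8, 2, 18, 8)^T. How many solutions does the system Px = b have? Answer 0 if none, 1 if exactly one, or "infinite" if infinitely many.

infinite

Row reduce the augmented matrix [P | b].
R2 ← R2 − R1: [0, 15, 6, 15, -18, -6]
R3 ← R3 − (2)·R1: [0, 31, 11, 27, -15, 2]
R3 ← R3 − (31/15)·R2: [0, 0, -7/5, -4, 111/5, 72/5]
R4 ← R4 − (2/3)·R2: [0, 0, -3, -2, 9, 12]
R4 ← R4 − (15/7)·R3: [0, 0, 0, 46/7, -270/7, -132/7]
The echelon form has 4 nonzero rows, and every pivot lies in the first 5 columns, so rank(P) = rank([P|b]) = 4.
The system is consistent.
rank = 4 < 5 unknowns, so there are infinitely many solutions.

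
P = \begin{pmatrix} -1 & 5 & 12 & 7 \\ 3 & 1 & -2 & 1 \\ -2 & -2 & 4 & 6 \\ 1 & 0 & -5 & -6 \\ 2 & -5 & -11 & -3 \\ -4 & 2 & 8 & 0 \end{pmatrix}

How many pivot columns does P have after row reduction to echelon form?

Row reduce to echelon form.
R2 ← R2 + (3)·R1: [0, 16, 34, 22]
R3 ← R3 − (2)·R1: [0, -12, -20, -8]
R4 ← R4 + R1: [0, 5, 7, 1]
R5 ← R5 + (2)·R1: [0, 5, 13, 11]
R6 ← R6 − (4)·R1: [0, -18, -40, -28]
R3 ← R3 + (3/4)·R2: [0, 0, 11/2, 17/2]
R4 ← R4 − (5/16)·R2: [0, 0, -29/8, -47/8]
R5 ← R5 − (5/16)·R2: [0, 0, 19/8, 33/8]
R6 ← R6 + (9/8)·R2: [0, 0, -7/4, -13/4]
R4 ← R4 + (29/44)·R3: [0, 0, 0, -3/11]
R5 ← R5 − (19/44)·R3: [0, 0, 0, 5/11]
R6 ← R6 + (7/22)·R3: [0, 0, 0, -6/11]
R5 ← R5 + (5/3)·R4: [0, 0, 0, 0]
R6 ← R6 − (2)·R4: [0, 0, 0, 0]
Echelon form has 4 nonzero rows, so rank(P) = 4.
Each nonzero row contributes one pivot column: 4 pivot columns.

4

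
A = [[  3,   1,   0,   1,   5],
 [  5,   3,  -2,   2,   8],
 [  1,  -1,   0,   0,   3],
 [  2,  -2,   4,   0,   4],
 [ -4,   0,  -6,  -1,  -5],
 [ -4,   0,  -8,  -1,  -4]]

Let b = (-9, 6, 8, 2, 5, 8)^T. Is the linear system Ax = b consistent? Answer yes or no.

no

Row reduce the augmented matrix [A | b].
R2 ← R2 − (5/3)·R1: [0, 4/3, -2, 1/3, -1/3, 21]
R3 ← R3 − (1/3)·R1: [0, -4/3, 0, -1/3, 4/3, 11]
R4 ← R4 − (2/3)·R1: [0, -8/3, 4, -2/3, 2/3, 8]
R5 ← R5 + (4/3)·R1: [0, 4/3, -6, 1/3, 5/3, -7]
R6 ← R6 + (4/3)·R1: [0, 4/3, -8, 1/3, 8/3, -4]
R3 ← R3 + R2: [0, 0, -2, 0, 1, 32]
R4 ← R4 + (2)·R2: [0, 0, 0, 0, 0, 50]
R5 ← R5 − R2: [0, 0, -4, 0, 2, -28]
R6 ← R6 − R2: [0, 0, -6, 0, 3, -25]
R5 ← R5 − (2)·R3: [0, 0, 0, 0, 0, -92]
R6 ← R6 − (3)·R3: [0, 0, 0, 0, 0, -121]
R5 ← R5 + (46/25)·R4: [0, 0, 0, 0, 0, 0]
R6 ← R6 + (121/50)·R4: [0, 0, 0, 0, 0, 0]
The echelon form has 4 nonzero rows; the last pivot sits in the augmented column, so rank(A) = 3 but rank([A|b]) = 4.
Since the ranks differ, the system is inconsistent.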